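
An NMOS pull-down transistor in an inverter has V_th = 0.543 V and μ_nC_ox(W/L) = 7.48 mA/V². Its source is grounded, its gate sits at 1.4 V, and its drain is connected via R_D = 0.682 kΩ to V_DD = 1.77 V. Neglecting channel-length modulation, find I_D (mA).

I_D = 2.00 mA

V_GS = V_G = 1.4 V, so V_ov = 1.4 − 0.543 = 0.857 V.
Assume saturation: I_D = ½ k_n V_ov² = 0.5 × 7.48 × 0.857² = 2.75 mA, giving V_DS = V_DD − I_D R_D = 1.77 − 2.75 × 0.682 = -0.103 V.
But -0.103 V < V_ov = 0.857 V, so the device is actually in triode.
In triode I_D = k_n[V_ov V_DS − ½ V_DS²] and I_D = (V_DD − V_DS)/R_D. Equating: 2.55 V_DS² − 5.372 V_DS + 1.77 = 0, giving V_DS = 0.409 V (the root below V_ov).
I_D = (1.77 − 0.409) / 0.682 = 2 mA.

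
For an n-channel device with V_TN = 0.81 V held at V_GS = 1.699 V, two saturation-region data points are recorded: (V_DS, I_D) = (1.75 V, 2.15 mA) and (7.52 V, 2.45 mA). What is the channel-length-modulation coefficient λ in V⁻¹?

λ = 0.0253 V⁻¹

With V_GS fixed, I_D ∝ (1 + λ V_DS) in saturation, so I_D2/I_D1 = (1 + λ V_DS2)/(1 + λ V_DS1).
2.45/2.15 = 1.14 = (1 + 7.52 λ)/(1 + 1.75 λ).
Solving: λ (I_D1 V_DS2 − I_D2 V_DS1) = I_D2 − I_D1, so λ = (2.45 − 2.15) / (2.15 × 7.52 − 2.45 × 1.75) = 0.3 / 11.9 = 0.0253 V⁻¹.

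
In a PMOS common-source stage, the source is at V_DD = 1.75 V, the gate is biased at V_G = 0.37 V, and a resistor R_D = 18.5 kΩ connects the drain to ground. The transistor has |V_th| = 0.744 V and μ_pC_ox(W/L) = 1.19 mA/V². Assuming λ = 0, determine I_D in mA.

V_SG = V_DD − V_G = 1.75 − 0.37 = 1.38 V, so V_ov = 1.38 − 0.744 = 0.636 V.
Assume saturation: I_D = ½ k_p V_ov² = 0.5 × 1.19 × 0.636² = 0.241 mA, giving V_SD = V_DD − I_D R_D = 1.75 − 0.241 × 18.5 = -2.7 V.
But -2.7 V < V_ov = 0.636 V, so the device is actually in triode.
In triode I_D = k_p[V_ov V_SD − ½ V_SD²] and I_D = (V_DD − V_SD)/R_D. Equating: 11 V_SD² − 15 V_SD + 1.75 = 0, giving V_SD = 0.129 V (the root below V_ov).
I_D = (1.75 − 0.129) / 18.5 = 0.0876 mA.

I_D = 0.0876 mA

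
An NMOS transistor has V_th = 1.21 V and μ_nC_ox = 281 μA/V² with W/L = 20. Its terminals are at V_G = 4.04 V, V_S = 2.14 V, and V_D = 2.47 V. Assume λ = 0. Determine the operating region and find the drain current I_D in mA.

Triode; I_D = 0.974 mA

V_GS = V_G − V_S = 4.04 − 2.14 = 1.9 V; V_DS = V_D − V_S = 2.47 − 2.14 = 0.33 V.
k_n = μ_nC_ox · (W/L) = 5.62 mA/V².
V_ov = V_GS − V_th = 1.9 − 1.21 = 0.69 V.
Since V_DS = 0.33 V < V_ov = 0.69 V, the device is in the triode region.
I_D = k_n [V_ov · V_DS − ½ V_DS²] = 5.62 × [0.69 × 0.33 − 0.5 × 0.33²] = 0.974 mA.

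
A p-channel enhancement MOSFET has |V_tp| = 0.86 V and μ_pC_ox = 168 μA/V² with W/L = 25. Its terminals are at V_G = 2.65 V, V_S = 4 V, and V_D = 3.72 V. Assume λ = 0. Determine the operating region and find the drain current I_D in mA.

V_SG = V_S − V_G = 4 − 2.65 = 1.35 V; V_SD = V_S − V_D = 4 − 3.72 = 0.28 V.
k_p = μ_pC_ox · (W/L) = 4.2 mA/V².
V_ov = V_SG − |V_tp| = 1.35 − 0.86 = 0.49 V.
Since V_SD = 0.28 V < V_ov = 0.49 V, the device is in the triode region.
I_D = k_p [V_ov · V_SD − ½ V_SD²] = 4.2 × [0.49 × 0.28 − 0.5 × 0.28²] = 0.412 mA.

Triode; I_D = 0.412 mA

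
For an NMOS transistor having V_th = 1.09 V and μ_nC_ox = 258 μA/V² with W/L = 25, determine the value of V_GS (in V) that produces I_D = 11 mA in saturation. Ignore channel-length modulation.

k_n = μ_nC_ox · (W/L) = 6.45 mA/V².
In saturation I_D = ½ k_n (V_GS − V_th)², so V_GS − V_th = √(2 I_D / k_n) = √(2 × 11 / 6.45) = 1.85 V.
V_GS = 1.09 + 1.85 = 2.94 V.

V_GS = 2.94 V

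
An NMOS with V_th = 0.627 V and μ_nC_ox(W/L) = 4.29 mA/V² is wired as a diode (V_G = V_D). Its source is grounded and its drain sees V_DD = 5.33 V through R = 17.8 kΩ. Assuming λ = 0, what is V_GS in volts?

V_GS = 0.965 V

With gate tied to drain, V_GS = V_DS ≥ V_GS − V_th, so the device is in saturation.
KCL at the drain: ½ k_n (V_GS − V_th)² = (V_DD − V_GS)/R.
Let x = V_GS − 0.627. Then 38.2 x² + x − 4.703 = 0, giving x = 0.338 V (positive root), so V_GS = 0.965 V.
I_D = (V_DD − V_GS)/R = (5.33 − 0.965) / 17.8 = 0.245 mA.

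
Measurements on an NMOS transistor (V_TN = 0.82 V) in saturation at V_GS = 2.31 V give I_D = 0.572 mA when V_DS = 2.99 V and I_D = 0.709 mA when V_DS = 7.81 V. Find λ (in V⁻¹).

λ = 0.0584 V⁻¹

With V_GS fixed, I_D ∝ (1 + λ V_DS) in saturation, so I_D2/I_D1 = (1 + λ V_DS2)/(1 + λ V_DS1).
0.709/0.572 = 1.24 = (1 + 7.81 λ)/(1 + 2.99 λ).
Solving: λ (I_D1 V_DS2 − I_D2 V_DS1) = I_D2 − I_D1, so λ = (0.709 − 0.572) / (0.572 × 7.81 − 0.709 × 2.99) = 0.137 / 2.35 = 0.0584 V⁻¹.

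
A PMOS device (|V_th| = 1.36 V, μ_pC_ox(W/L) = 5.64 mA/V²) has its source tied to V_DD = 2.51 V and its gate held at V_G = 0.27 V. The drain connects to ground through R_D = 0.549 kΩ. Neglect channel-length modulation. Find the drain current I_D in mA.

I_D = 2.18 mA

V_SG = V_DD − V_G = 2.51 − 0.27 = 2.24 V, so V_ov = 2.24 − 1.36 = 0.88 V.
Assume saturation: I_D = ½ k_p V_ov² = 0.5 × 5.64 × 0.88² = 2.18 mA, giving V_SD = V_DD − I_D R_D = 2.51 − 2.18 × 0.549 = 1.31 V.
V_SD = 1.31 V ≥ V_ov = 0.88 V, confirming saturation.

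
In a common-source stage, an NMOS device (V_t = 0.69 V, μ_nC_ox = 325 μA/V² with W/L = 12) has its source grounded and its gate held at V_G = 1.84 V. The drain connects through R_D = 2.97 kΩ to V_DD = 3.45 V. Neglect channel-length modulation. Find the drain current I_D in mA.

I_D = 1.07 mA

V_GS = V_G = 1.84 V, so V_ov = 1.84 − 0.69 = 1.15 V.
k_n = μ_nC_ox · (W/L) = 3.9 mA/V².
Assume saturation: I_D = ½ k_n V_ov² = 0.5 × 3.9 × 1.15² = 2.58 mA, giving V_DS = V_DD − I_D R_D = 3.45 − 2.58 × 2.97 = -4.21 V.
But -4.21 V < V_ov = 1.15 V, so the device is actually in triode.
In triode I_D = k_n[V_ov V_DS − ½ V_DS²] and I_D = (V_DD − V_DS)/R_D. Equating: 5.79 V_DS² − 14.32 V_DS + 3.45 = 0, giving V_DS = 0.271 V (the root below V_ov).
I_D = (3.45 − 0.271) / 2.97 = 1.07 mA.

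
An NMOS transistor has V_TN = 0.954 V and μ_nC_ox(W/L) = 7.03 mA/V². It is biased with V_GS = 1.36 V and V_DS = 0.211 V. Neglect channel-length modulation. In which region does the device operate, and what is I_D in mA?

Triode; I_D = 0.446 mA

V_ov = V_GS − V_TN = 1.36 − 0.954 = 0.406 V.
Since V_DS = 0.211 V < V_ov = 0.406 V, the device is in the triode region.
I_D = k_n [V_ov · V_DS − ½ V_DS²] = 7.03 × [0.406 × 0.211 − 0.5 × 0.211²] = 0.446 mA.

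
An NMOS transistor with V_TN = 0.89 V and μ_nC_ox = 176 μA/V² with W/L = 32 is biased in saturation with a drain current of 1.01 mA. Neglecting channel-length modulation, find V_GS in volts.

V_GS = 1.49 V

k_n = μ_nC_ox · (W/L) = 5.632 mA/V².
In saturation I_D = ½ k_n (V_GS − V_TN)², so V_GS − V_TN = √(2 I_D / k_n) = √(2 × 1.01 / 5.632) = 0.599 V.
V_GS = 0.89 + 0.599 = 1.49 V.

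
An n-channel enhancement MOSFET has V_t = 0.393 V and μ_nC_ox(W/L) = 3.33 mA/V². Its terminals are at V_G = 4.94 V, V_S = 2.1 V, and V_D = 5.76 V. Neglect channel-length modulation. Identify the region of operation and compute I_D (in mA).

Saturation; I_D = 9.97 mA

V_GS = V_G − V_S = 4.94 − 2.1 = 2.84 V; V_DS = V_D − V_S = 5.76 − 2.1 = 3.66 V.
V_ov = V_GS − V_t = 2.84 − 0.393 = 2.45 V.
Since V_DS = 3.66 V ≥ V_ov = 2.45 V, the device is in saturation.
I_D = ½ k_n V_ov² = 0.5 × 3.33 × 2.45² = 9.97 mA.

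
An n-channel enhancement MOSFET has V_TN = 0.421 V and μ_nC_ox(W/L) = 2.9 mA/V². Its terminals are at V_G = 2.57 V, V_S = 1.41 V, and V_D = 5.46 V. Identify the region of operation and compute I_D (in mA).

Saturation; I_D = 0.792 mA

V_GS = V_G − V_S = 2.57 − 1.41 = 1.16 V; V_DS = V_D − V_S = 5.46 − 1.41 = 4.05 V.
V_ov = V_GS − V_TN = 1.16 − 0.421 = 0.739 V.
Since V_DS = 4.05 V ≥ V_ov = 0.739 V, the device is in saturation.
I_D = ½ k_n V_ov² = 0.5 × 2.9 × 0.739² = 0.792 mA.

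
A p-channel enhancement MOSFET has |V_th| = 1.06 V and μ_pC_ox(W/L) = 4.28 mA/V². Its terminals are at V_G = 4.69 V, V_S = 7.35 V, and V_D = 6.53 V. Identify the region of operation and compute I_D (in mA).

V_SG = V_S − V_G = 7.35 − 4.69 = 2.66 V; V_SD = V_S − V_D = 7.35 − 6.53 = 0.82 V.
V_ov = V_SG − |V_th| = 2.66 − 1.06 = 1.6 V.
Since V_SD = 0.82 V < V_ov = 1.6 V, the device is in the triode region.
I_D = k_p [V_ov · V_SD − ½ V_SD²] = 4.28 × [1.6 × 0.82 − 0.5 × 0.82²] = 4.18 mA.

Triode; I_D = 4.18 mA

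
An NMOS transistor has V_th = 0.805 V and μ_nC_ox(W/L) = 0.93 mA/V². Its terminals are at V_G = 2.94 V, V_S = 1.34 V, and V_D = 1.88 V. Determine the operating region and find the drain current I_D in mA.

Triode; I_D = 0.264 mA

V_GS = V_G − V_S = 2.94 − 1.34 = 1.6 V; V_DS = V_D − V_S = 1.88 − 1.34 = 0.54 V.
V_ov = V_GS − V_th = 1.6 − 0.805 = 0.795 V.
Since V_DS = 0.54 V < V_ov = 0.795 V, the device is in the triode region.
I_D = k_n [V_ov · V_DS − ½ V_DS²] = 0.93 × [0.795 × 0.54 − 0.5 × 0.54²] = 0.264 mA.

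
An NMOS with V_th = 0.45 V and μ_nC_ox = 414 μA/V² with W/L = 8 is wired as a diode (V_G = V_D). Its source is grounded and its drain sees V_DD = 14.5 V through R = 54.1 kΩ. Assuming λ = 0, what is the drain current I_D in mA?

I_D = 0.252 mA

With gate tied to drain, V_GS = V_DS ≥ V_GS − V_th, so the device is in saturation.
k_n = μ_nC_ox · (W/L) = 3.312 mA/V².
KCL at the drain: ½ k_n (V_GS − V_th)² = (V_DD − V_GS)/R.
Let x = V_GS − 0.45. Then 89.6 x² + x − 14.05 = 0, giving x = 0.39 V (positive root), so V_GS = 0.84 V.
I_D = (V_DD − V_GS)/R = (14.5 − 0.84) / 54.1 = 0.252 mA.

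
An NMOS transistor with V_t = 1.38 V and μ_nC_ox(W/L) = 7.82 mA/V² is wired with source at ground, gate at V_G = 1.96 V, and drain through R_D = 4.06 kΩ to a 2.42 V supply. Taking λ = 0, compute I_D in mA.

I_D = 0.561 mA

V_GS = V_G = 1.96 V, so V_ov = 1.96 − 1.38 = 0.58 V.
Assume saturation: I_D = ½ k_n V_ov² = 0.5 × 7.82 × 0.58² = 1.32 mA, giving V_DS = V_DD − I_D R_D = 2.42 − 1.32 × 4.06 = -2.92 V.
But -2.92 V < V_ov = 0.58 V, so the device is actually in triode.
In triode I_D = k_n[V_ov V_DS − ½ V_DS²] and I_D = (V_DD − V_DS)/R_D. Equating: 15.9 V_DS² − 19.41 V_DS + 2.42 = 0, giving V_DS = 0.141 V (the root below V_ov).
I_D = (2.42 − 0.141) / 4.06 = 0.561 mA.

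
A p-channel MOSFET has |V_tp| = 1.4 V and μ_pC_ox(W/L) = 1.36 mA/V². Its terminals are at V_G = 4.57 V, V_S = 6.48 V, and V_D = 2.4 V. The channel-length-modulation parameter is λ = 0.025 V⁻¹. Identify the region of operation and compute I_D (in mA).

V_SG = V_S − V_G = 6.48 − 4.57 = 1.91 V; V_SD = V_S − V_D = 6.48 − 2.4 = 4.08 V.
V_ov = V_SG − |V_tp| = 1.91 − 1.4 = 0.51 V.
Since V_SD = 4.08 V ≥ V_ov = 0.51 V, the device is in saturation.
I_D = ½ k_p V_ov² (1 + λ V_SD) = 0.5 × 1.36 × 0.51² × (1 + 0.025 × 4.08) = 0.195 mA.

Saturation; I_D = 0.195 mA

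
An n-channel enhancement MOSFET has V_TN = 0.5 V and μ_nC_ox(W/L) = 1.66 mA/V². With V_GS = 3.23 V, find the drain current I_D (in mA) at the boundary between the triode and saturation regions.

I_D = 6.19 mA

At the boundary V_DS = V_ov = V_GS − V_TN = 3.23 − 0.5 = 2.73 V.
I_D = ½ k_n V_ov² = 0.5 × 1.66 × 2.73² = 6.19 mA.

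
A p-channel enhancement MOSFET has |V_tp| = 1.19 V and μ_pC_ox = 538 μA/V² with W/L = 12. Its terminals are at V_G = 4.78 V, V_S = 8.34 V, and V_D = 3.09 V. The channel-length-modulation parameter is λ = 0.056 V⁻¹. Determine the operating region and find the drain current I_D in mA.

V_SG = V_S − V_G = 8.34 − 4.78 = 3.56 V; V_SD = V_S − V_D = 8.34 − 3.09 = 5.25 V.
k_p = μ_pC_ox · (W/L) = 6.456 mA/V².
V_ov = V_SG − |V_tp| = 3.56 − 1.19 = 2.37 V.
Since V_SD = 5.25 V ≥ V_ov = 2.37 V, the device is in saturation.
I_D = ½ k_p V_ov² (1 + λ V_SD) = 0.5 × 6.456 × 2.37² × (1 + 0.056 × 5.25) = 23.5 mA.

Saturation; I_D = 23.5 mA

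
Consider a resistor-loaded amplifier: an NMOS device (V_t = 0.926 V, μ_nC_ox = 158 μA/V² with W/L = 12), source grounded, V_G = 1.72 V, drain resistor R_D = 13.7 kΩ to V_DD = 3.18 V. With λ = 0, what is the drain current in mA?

V_GS = V_G = 1.72 V, so V_ov = 1.72 − 0.926 = 0.794 V.
k_n = μ_nC_ox · (W/L) = 1.896 mA/V².
Assume saturation: I_D = ½ k_n V_ov² = 0.5 × 1.896 × 0.794² = 0.598 mA, giving V_DS = V_DD − I_D R_D = 3.18 − 0.598 × 13.7 = -5.01 V.
But -5.01 V < V_ov = 0.794 V, so the device is actually in triode.
In triode I_D = k_n[V_ov V_DS − ½ V_DS²] and I_D = (V_DD − V_DS)/R_D. Equating: 13 V_DS² − 21.62 V_DS + 3.18 = 0, giving V_DS = 0.163 V (the root below V_ov).
I_D = (3.18 − 0.163) / 13.7 = 0.22 mA.

I_D = 0.220 mA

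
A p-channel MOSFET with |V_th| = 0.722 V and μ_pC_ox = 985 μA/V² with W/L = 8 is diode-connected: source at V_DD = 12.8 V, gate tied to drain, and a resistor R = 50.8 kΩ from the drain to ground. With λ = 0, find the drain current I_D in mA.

I_D = 0.233 mA

With gate tied to drain, V_SG = V_SD ≥ V_SG − |V_th|, so the device is in saturation.
k_p = μ_pC_ox · (W/L) = 7.88 mA/V².
KCL at the drain: ½ k_p (V_SG − |V_th|)² = (V_DD − V_SG)/R.
Let x = V_SG − 0.722. Then 200 x² + x − 12.08 = 0, giving x = 0.243 V (positive root), so V_SG = 0.965 V.
I_D = (V_DD − V_SG)/R = (12.8 − 0.965) / 50.8 = 0.233 mA.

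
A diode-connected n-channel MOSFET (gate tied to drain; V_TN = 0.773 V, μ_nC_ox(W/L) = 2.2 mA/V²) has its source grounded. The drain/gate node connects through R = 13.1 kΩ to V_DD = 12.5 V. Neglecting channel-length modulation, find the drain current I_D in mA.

I_D = 0.829 mA

With gate tied to drain, V_GS = V_DS ≥ V_GS − V_TN, so the device is in saturation.
KCL at the drain: ½ k_n (V_GS − V_TN)² = (V_DD − V_GS)/R.
Let x = V_GS − 0.773. Then 14.4 x² + x − 11.73 = 0, giving x = 0.868 V (positive root), so V_GS = 1.64 V.
I_D = (V_DD − V_GS)/R = (12.5 − 1.64) / 13.1 = 0.829 mA.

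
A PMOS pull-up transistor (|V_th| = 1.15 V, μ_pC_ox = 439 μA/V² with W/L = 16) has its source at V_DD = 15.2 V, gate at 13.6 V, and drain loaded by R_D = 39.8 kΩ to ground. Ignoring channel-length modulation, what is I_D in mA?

I_D = 0.378 mA

V_SG = V_DD − V_G = 15.2 − 13.6 = 1.6 V, so V_ov = 1.6 − 1.15 = 0.45 V.
k_p = μ_pC_ox · (W/L) = 7.024 mA/V².
Assume saturation: I_D = ½ k_p V_ov² = 0.5 × 7.024 × 0.45² = 0.711 mA, giving V_SD = V_DD − I_D R_D = 15.2 − 0.711 × 39.8 = -13.1 V.
But -13.1 V < V_ov = 0.45 V, so the device is actually in triode.
In triode I_D = k_p[V_ov V_SD − ½ V_SD²] and I_D = (V_DD − V_SD)/R_D. Equating: 140 V_SD² − 126.8 V_SD + 15.2 = 0, giving V_SD = 0.142 V (the root below V_ov).
I_D = (15.2 − 0.142) / 39.8 = 0.378 mA.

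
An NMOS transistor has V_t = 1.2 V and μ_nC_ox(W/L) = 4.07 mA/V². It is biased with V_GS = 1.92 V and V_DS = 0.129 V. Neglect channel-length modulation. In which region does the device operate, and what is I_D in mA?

Triode; I_D = 0.344 mA

V_ov = V_GS − V_t = 1.92 − 1.2 = 0.72 V.
Since V_DS = 0.129 V < V_ov = 0.72 V, the device is in the triode region.
I_D = k_n [V_ov · V_DS − ½ V_DS²] = 4.07 × [0.72 × 0.129 − 0.5 × 0.129²] = 0.344 mA.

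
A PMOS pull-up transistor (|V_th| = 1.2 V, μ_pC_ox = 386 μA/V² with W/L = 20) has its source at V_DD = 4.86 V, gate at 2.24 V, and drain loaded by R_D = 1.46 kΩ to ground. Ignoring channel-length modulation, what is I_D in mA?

I_D = 3.11 mA

V_SG = V_DD − V_G = 4.86 − 2.24 = 2.62 V, so V_ov = 2.62 − 1.2 = 1.42 V.
k_p = μ_pC_ox · (W/L) = 7.72 mA/V².
Assume saturation: I_D = ½ k_p V_ov² = 0.5 × 7.72 × 1.42² = 7.78 mA, giving V_SD = V_DD − I_D R_D = 4.86 − 7.78 × 1.46 = -6.5 V.
But -6.5 V < V_ov = 1.42 V, so the device is actually in triode.
In triode I_D = k_p[V_ov V_SD − ½ V_SD²] and I_D = (V_DD − V_SD)/R_D. Equating: 5.64 V_SD² − 17.01 V_SD + 4.86 = 0, giving V_SD = 0.32 V (the root below V_ov).
I_D = (4.86 − 0.32) / 1.46 = 3.11 mA.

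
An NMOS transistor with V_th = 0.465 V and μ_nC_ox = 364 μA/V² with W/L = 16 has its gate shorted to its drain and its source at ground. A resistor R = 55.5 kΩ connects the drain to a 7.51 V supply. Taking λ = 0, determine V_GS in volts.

With gate tied to drain, V_GS = V_DS ≥ V_GS − V_th, so the device is in saturation.
k_n = μ_nC_ox · (W/L) = 5.824 mA/V².
KCL at the drain: ½ k_n (V_GS − V_th)² = (V_DD − V_GS)/R.
Let x = V_GS − 0.465. Then 162 x² + x − 7.045 = 0, giving x = 0.206 V (positive root), so V_GS = 0.671 V.
I_D = (V_DD − V_GS)/R = (7.51 − 0.671) / 55.5 = 0.123 mA.

V_GS = 0.671 V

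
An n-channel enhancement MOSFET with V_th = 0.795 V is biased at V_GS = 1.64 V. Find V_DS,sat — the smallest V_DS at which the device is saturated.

V_DS,sat = 0.845 V

The boundary between triode and saturation is V_DS = V_GS − V_th = V_ov.
V_ov = 1.64 − 0.795 = 0.845 V.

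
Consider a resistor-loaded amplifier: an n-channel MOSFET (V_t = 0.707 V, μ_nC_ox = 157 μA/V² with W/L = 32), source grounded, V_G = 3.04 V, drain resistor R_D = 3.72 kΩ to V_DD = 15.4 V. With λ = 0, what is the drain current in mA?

V_GS = V_G = 3.04 V, so V_ov = 3.04 − 0.707 = 2.33 V.
k_n = μ_nC_ox · (W/L) = 5.024 mA/V².
Assume saturation: I_D = ½ k_n V_ov² = 0.5 × 5.024 × 2.33² = 13.7 mA, giving V_DS = V_DD − I_D R_D = 15.4 − 13.7 × 3.72 = -35.5 V.
But -35.5 V < V_ov = 2.33 V, so the device is actually in triode.
In triode I_D = k_n[V_ov V_DS − ½ V_DS²] and I_D = (V_DD − V_DS)/R_D. Equating: 9.34 V_DS² − 44.6 V_DS + 15.4 = 0, giving V_DS = 0.375 V (the root below V_ov).
I_D = (15.4 − 0.375) / 3.72 = 4.04 mA.

I_D = 4.04 mA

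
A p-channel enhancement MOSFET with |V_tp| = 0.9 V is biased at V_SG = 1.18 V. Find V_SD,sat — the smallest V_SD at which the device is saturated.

The boundary between triode and saturation is V_SD = V_SG − |V_tp| = V_ov.
V_ov = 1.18 − 0.9 = 0.28 V.

V_SD,sat = 0.280 V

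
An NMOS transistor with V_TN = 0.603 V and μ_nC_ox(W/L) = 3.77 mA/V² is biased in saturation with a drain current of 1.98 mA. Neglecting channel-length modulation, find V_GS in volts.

In saturation I_D = ½ k_n (V_GS − V_TN)², so V_GS − V_TN = √(2 I_D / k_n) = √(2 × 1.98 / 3.77) = 1.02 V.
V_GS = 0.603 + 1.02 = 1.63 V.

V_GS = 1.63 V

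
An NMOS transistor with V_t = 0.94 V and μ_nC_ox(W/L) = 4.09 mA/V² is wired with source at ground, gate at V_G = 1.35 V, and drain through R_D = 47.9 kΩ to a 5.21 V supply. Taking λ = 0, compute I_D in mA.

I_D = 0.107 mA

V_GS = V_G = 1.35 V, so V_ov = 1.35 − 0.94 = 0.41 V.
Assume saturation: I_D = ½ k_n V_ov² = 0.5 × 4.09 × 0.41² = 0.344 mA, giving V_DS = V_DD − I_D R_D = 5.21 − 0.344 × 47.9 = -11.3 V.
But -11.3 V < V_ov = 0.41 V, so the device is actually in triode.
In triode I_D = k_n[V_ov V_DS − ½ V_DS²] and I_D = (V_DD − V_DS)/R_D. Equating: 98 V_DS² − 81.32 V_DS + 5.21 = 0, giving V_DS = 0.07 V (the root below V_ov).
I_D = (5.21 − 0.07) / 47.9 = 0.107 mA.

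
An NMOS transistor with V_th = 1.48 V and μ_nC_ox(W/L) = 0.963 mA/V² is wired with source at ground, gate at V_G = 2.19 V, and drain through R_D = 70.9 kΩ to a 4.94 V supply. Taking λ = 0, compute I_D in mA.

V_GS = V_G = 2.19 V, so V_ov = 2.19 − 1.48 = 0.71 V.
Assume saturation: I_D = ½ k_n V_ov² = 0.5 × 0.963 × 0.71² = 0.243 mA, giving V_DS = V_DD − I_D R_D = 4.94 − 0.243 × 70.9 = -12.3 V.
But -12.3 V < V_ov = 0.71 V, so the device is actually in triode.
In triode I_D = k_n[V_ov V_DS − ½ V_DS²] and I_D = (V_DD − V_DS)/R_D. Equating: 34.1 V_DS² − 49.48 V_DS + 4.94 = 0, giving V_DS = 0.108 V (the root below V_ov).
I_D = (4.94 − 0.108) / 70.9 = 0.0682 mA.

I_D = 0.0682 mA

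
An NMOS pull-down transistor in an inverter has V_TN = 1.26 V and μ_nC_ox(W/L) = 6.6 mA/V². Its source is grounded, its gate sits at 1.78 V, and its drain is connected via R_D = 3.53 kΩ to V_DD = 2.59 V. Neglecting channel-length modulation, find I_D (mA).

V_GS = V_G = 1.78 V, so V_ov = 1.78 − 1.26 = 0.52 V.
Assume saturation: I_D = ½ k_n V_ov² = 0.5 × 6.6 × 0.52² = 0.892 mA, giving V_DS = V_DD − I_D R_D = 2.59 − 0.892 × 3.53 = -0.56 V.
But -0.56 V < V_ov = 0.52 V, so the device is actually in triode.
In triode I_D = k_n[V_ov V_DS − ½ V_DS²] and I_D = (V_DD − V_DS)/R_D. Equating: 11.6 V_DS² − 13.11 V_DS + 2.59 = 0, giving V_DS = 0.255 V (the root below V_ov).
I_D = (2.59 − 0.255) / 3.53 = 0.661 mA.

I_D = 0.661 mA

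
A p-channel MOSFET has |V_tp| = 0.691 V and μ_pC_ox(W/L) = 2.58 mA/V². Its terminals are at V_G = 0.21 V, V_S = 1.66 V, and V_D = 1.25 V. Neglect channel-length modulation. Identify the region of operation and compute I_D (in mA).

V_SG = V_S − V_G = 1.66 − 0.21 = 1.45 V; V_SD = V_S − V_D = 1.66 − 1.25 = 0.41 V.
V_ov = V_SG − |V_tp| = 1.45 − 0.691 = 0.759 V.
Since V_SD = 0.41 V < V_ov = 0.759 V, the device is in the triode region.
I_D = k_p [V_ov · V_SD − ½ V_SD²] = 2.58 × [0.759 × 0.41 − 0.5 × 0.41²] = 0.586 mA.

Triode; I_D = 0.586 mA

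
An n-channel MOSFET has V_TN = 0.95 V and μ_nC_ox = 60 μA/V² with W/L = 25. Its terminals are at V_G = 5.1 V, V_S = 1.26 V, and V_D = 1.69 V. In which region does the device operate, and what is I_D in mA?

V_GS = V_G − V_S = 5.1 − 1.26 = 3.84 V; V_DS = V_D − V_S = 1.69 − 1.26 = 0.43 V.
k_n = μ_nC_ox · (W/L) = 1.5 mA/V².
V_ov = V_GS − V_TN = 3.84 − 0.95 = 2.89 V.
Since V_DS = 0.43 V < V_ov = 2.89 V, the device is in the triode region.
I_D = k_n [V_ov · V_DS − ½ V_DS²] = 1.5 × [2.89 × 0.43 − 0.5 × 0.43²] = 1.73 mA.

Triode; I_D = 1.73 mA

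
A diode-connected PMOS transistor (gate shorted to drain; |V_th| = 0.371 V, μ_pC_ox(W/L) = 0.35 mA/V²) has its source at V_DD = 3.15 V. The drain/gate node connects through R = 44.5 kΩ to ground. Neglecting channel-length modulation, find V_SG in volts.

With gate tied to drain, V_SG = V_SD ≥ V_SG − |V_th|, so the device is in saturation.
KCL at the drain: ½ k_p (V_SG − |V_th|)² = (V_DD − V_SG)/R.
Let x = V_SG − 0.371. Then 7.79 x² + x − 2.779 = 0, giving x = 0.537 V (positive root), so V_SG = 0.908 V.
I_D = (V_DD − V_SG)/R = (3.15 − 0.908) / 44.5 = 0.0504 mA.

V_SG = 0.908 V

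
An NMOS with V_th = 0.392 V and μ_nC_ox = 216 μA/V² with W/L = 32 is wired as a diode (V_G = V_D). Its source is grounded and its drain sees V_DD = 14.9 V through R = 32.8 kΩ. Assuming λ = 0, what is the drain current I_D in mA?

With gate tied to drain, V_GS = V_DS ≥ V_GS − V_th, so the device is in saturation.
k_n = μ_nC_ox · (W/L) = 6.912 mA/V².
KCL at the drain: ½ k_n (V_GS − V_th)² = (V_DD − V_GS)/R.
Let x = V_GS − 0.392. Then 113 x² + x − 14.51 = 0, giving x = 0.353 V (positive root), so V_GS = 0.745 V.
I_D = (V_DD − V_GS)/R = (14.9 − 0.745) / 32.8 = 0.432 mA.

I_D = 0.432 mA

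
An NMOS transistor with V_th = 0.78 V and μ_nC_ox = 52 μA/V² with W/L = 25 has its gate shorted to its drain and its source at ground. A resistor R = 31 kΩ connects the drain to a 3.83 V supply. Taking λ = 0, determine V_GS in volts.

With gate tied to drain, V_GS = V_DS ≥ V_GS − V_th, so the device is in saturation.
k_n = μ_nC_ox · (W/L) = 1.3 mA/V².
KCL at the drain: ½ k_n (V_GS − V_th)² = (V_DD − V_GS)/R.
Let x = V_GS − 0.78. Then 20.2 x² + x − 3.05 = 0, giving x = 0.365 V (positive root), so V_GS = 1.15 V.
I_D = (V_DD − V_GS)/R = (3.83 − 1.15) / 31 = 0.0866 mA.

V_GS = 1.15 V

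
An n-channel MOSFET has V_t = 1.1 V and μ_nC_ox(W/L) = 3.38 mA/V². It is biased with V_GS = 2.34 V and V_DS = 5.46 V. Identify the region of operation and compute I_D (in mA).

V_ov = V_GS − V_t = 2.34 − 1.1 = 1.24 V.
Since V_DS = 5.46 V ≥ V_ov = 1.24 V, the device is in saturation.
I_D = ½ k_n V_ov² = 0.5 × 3.38 × 1.24² = 2.6 mA.

Saturation; I_D = 2.60 mA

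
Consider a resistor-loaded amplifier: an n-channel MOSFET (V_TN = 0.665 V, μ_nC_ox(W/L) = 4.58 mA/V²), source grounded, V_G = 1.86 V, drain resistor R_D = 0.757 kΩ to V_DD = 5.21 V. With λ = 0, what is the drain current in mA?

V_GS = V_G = 1.86 V, so V_ov = 1.86 − 0.665 = 1.2 V.
Assume saturation: I_D = ½ k_n V_ov² = 0.5 × 4.58 × 1.2² = 3.27 mA, giving V_DS = V_DD − I_D R_D = 5.21 − 3.27 × 0.757 = 2.73 V.
V_DS = 2.73 V ≥ V_ov = 1.2 V, confirming saturation.

I_D = 3.27 mA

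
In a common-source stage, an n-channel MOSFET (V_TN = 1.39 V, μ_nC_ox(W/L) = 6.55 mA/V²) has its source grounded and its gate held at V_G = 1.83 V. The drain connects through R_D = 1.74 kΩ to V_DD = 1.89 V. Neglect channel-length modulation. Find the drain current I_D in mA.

I_D = 0.634 mA

V_GS = V_G = 1.83 V, so V_ov = 1.83 − 1.39 = 0.44 V.
Assume saturation: I_D = ½ k_n V_ov² = 0.5 × 6.55 × 0.44² = 0.634 mA, giving V_DS = V_DD − I_D R_D = 1.89 − 0.634 × 1.74 = 0.787 V.
V_DS = 0.787 V ≥ V_ov = 0.44 V, confirming saturation.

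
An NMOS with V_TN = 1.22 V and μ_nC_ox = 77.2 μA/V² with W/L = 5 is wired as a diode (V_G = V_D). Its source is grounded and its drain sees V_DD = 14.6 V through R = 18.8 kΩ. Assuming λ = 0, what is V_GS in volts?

With gate tied to drain, V_GS = V_DS ≥ V_GS − V_TN, so the device is in saturation.
k_n = μ_nC_ox · (W/L) = 0.386 mA/V².
KCL at the drain: ½ k_n (V_GS − V_TN)² = (V_DD − V_GS)/R.
Let x = V_GS − 1.22. Then 3.63 x² + x − 13.38 = 0, giving x = 1.79 V (positive root), so V_GS = 3.01 V.
I_D = (V_DD − V_GS)/R = (14.6 − 3.01) / 18.8 = 0.617 mA.

V_GS = 3.01 V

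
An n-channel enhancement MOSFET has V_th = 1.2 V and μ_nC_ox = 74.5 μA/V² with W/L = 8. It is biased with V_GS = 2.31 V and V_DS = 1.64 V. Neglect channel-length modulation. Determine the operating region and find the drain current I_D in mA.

Saturation; I_D = 0.367 mA

k_n = μ_nC_ox · (W/L) = 0.596 mA/V².
V_ov = V_GS − V_th = 2.31 − 1.2 = 1.11 V.
Since V_DS = 1.64 V ≥ V_ov = 1.11 V, the device is in saturation.
I_D = ½ k_n V_ov² = 0.5 × 0.596 × 1.11² = 0.367 mA.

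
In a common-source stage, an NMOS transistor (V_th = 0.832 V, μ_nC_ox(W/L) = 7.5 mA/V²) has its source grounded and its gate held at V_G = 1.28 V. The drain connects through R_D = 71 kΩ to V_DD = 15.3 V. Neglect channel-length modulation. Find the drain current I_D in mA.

I_D = 0.215 mA

V_GS = V_G = 1.28 V, so V_ov = 1.28 − 0.832 = 0.448 V.
Assume saturation: I_D = ½ k_n V_ov² = 0.5 × 7.5 × 0.448² = 0.753 mA, giving V_DS = V_DD − I_D R_D = 15.3 − 0.753 × 71 = -38.1 V.
But -38.1 V < V_ov = 0.448 V, so the device is actually in triode.
In triode I_D = k_n[V_ov V_DS − ½ V_DS²] and I_D = (V_DD − V_DS)/R_D. Equating: 266 V_DS² − 239.6 V_DS + 15.3 = 0, giving V_DS = 0.0692 V (the root below V_ov).
I_D = (15.3 − 0.0692) / 71 = 0.215 mA.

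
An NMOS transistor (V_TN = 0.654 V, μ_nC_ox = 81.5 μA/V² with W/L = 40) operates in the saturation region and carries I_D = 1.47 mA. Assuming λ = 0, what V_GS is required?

k_n = μ_nC_ox · (W/L) = 3.26 mA/V².
In saturation I_D = ½ k_n (V_GS − V_TN)², so V_GS − V_TN = √(2 I_D / k_n) = √(2 × 1.47 / 3.26) = 0.95 V.
V_GS = 0.654 + 0.95 = 1.6 V.

V_GS = 1.60 V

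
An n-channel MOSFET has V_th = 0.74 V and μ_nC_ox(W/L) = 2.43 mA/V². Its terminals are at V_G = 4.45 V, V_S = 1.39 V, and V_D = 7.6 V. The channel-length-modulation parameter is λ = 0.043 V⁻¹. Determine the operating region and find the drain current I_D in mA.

Saturation; I_D = 8.29 mA

V_GS = V_G − V_S = 4.45 − 1.39 = 3.06 V; V_DS = V_D − V_S = 7.6 − 1.39 = 6.21 V.
V_ov = V_GS − V_th = 3.06 − 0.74 = 2.32 V.
Since V_DS = 6.21 V ≥ V_ov = 2.32 V, the device is in saturation.
I_D = ½ k_n V_ov² (1 + λ V_DS) = 0.5 × 2.43 × 2.32² × (1 + 0.043 × 6.21) = 8.29 mA.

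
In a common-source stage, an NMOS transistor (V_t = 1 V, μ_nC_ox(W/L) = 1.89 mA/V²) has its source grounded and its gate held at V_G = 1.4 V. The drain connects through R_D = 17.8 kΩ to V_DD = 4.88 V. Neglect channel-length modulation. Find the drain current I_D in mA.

V_GS = V_G = 1.4 V, so V_ov = 1.4 − 1 = 0.4 V.
Assume saturation: I_D = ½ k_n V_ov² = 0.5 × 1.89 × 0.4² = 0.151 mA, giving V_DS = V_DD − I_D R_D = 4.88 − 0.151 × 17.8 = 2.19 V.
V_DS = 2.19 V ≥ V_ov = 0.4 V, confirming saturation.

I_D = 0.151 mA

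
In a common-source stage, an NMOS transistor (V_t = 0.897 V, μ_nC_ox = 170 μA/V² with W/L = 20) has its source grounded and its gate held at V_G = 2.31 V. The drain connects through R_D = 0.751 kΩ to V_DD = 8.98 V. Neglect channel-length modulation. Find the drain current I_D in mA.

I_D = 3.39 mA

V_GS = V_G = 2.31 V, so V_ov = 2.31 − 0.897 = 1.41 V.
k_n = μ_nC_ox · (W/L) = 3.4 mA/V².
Assume saturation: I_D = ½ k_n V_ov² = 0.5 × 3.4 × 1.41² = 3.39 mA, giving V_DS = V_DD − I_D R_D = 8.98 − 3.39 × 0.751 = 6.43 V.
V_DS = 6.43 V ≥ V_ov = 1.41 V, confirming saturation.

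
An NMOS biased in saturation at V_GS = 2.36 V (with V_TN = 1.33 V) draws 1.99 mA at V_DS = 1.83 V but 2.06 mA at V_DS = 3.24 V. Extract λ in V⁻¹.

λ = 0.0261 V⁻¹

With V_GS fixed, I_D ∝ (1 + λ V_DS) in saturation, so I_D2/I_D1 = (1 + λ V_DS2)/(1 + λ V_DS1).
2.06/1.99 = 1.035 = (1 + 3.24 λ)/(1 + 1.83 λ).
Solving: λ (I_D1 V_DS2 − I_D2 V_DS1) = I_D2 − I_D1, so λ = (2.06 − 1.99) / (1.99 × 3.24 − 2.06 × 1.83) = 0.07 / 2.68 = 0.0261 V⁻¹.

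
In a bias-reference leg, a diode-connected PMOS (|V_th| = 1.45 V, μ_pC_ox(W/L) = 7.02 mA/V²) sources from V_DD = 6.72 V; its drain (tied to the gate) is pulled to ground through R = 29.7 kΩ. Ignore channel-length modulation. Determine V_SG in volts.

V_SG = 1.67 V

With gate tied to drain, V_SG = V_SD ≥ V_SG − |V_th|, so the device is in saturation.
KCL at the drain: ½ k_p (V_SG − |V_th|)² = (V_DD − V_SG)/R.
Let x = V_SG − 1.45. Then 104 x² + x − 5.27 = 0, giving x = 0.22 V (positive root), so V_SG = 1.67 V.
I_D = (V_DD − V_SG)/R = (6.72 − 1.67) / 29.7 = 0.17 mA.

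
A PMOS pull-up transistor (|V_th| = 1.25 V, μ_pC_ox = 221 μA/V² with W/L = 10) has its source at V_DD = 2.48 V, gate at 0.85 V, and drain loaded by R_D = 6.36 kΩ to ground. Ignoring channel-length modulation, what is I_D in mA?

I_D = 0.160 mA

V_SG = V_DD − V_G = 2.48 − 0.85 = 1.63 V, so V_ov = 1.63 − 1.25 = 0.38 V.
k_p = μ_pC_ox · (W/L) = 2.21 mA/V².
Assume saturation: I_D = ½ k_p V_ov² = 0.5 × 2.21 × 0.38² = 0.16 mA, giving V_SD = V_DD − I_D R_D = 2.48 − 0.16 × 6.36 = 1.47 V.
V_SD = 1.47 V ≥ V_ov = 0.38 V, confirming saturation.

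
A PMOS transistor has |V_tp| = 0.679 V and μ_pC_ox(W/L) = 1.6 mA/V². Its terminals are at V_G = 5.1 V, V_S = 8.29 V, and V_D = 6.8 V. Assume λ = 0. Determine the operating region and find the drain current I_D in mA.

Triode; I_D = 4.21 mA

V_SG = V_S − V_G = 8.29 − 5.1 = 3.19 V; V_SD = V_S − V_D = 8.29 − 6.8 = 1.49 V.
V_ov = V_SG − |V_tp| = 3.19 − 0.679 = 2.51 V.
Since V_SD = 1.49 V < V_ov = 2.51 V, the device is in the triode region.
I_D = k_p [V_ov · V_SD − ½ V_SD²] = 1.6 × [2.51 × 1.49 − 0.5 × 1.49²] = 4.21 mA.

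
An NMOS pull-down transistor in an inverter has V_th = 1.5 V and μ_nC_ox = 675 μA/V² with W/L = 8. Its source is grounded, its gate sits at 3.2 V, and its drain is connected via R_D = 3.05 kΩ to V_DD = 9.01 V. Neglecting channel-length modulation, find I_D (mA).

V_GS = V_G = 3.2 V, so V_ov = 3.2 − 1.5 = 1.7 V.
k_n = μ_nC_ox · (W/L) = 5.4 mA/V².
Assume saturation: I_D = ½ k_n V_ov² = 0.5 × 5.4 × 1.7² = 7.8 mA, giving V_DS = V_DD − I_D R_D = 9.01 − 7.8 × 3.05 = -14.8 V.
But -14.8 V < V_ov = 1.7 V, so the device is actually in triode.
In triode I_D = k_n[V_ov V_DS − ½ V_DS²] and I_D = (V_DD − V_DS)/R_D. Equating: 8.23 V_DS² − 29 V_DS + 9.01 = 0, giving V_DS = 0.344 V (the root below V_ov).
I_D = (9.01 − 0.344) / 3.05 = 2.84 mA.

I_D = 2.84 mA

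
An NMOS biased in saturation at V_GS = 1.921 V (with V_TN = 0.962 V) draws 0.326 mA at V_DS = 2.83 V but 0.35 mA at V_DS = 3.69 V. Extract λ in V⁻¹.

With V_GS fixed, I_D ∝ (1 + λ V_DS) in saturation, so I_D2/I_D1 = (1 + λ V_DS2)/(1 + λ V_DS1).
0.35/0.326 = 1.074 = (1 + 3.69 λ)/(1 + 2.83 λ).
Solving: λ (I_D1 V_DS2 − I_D2 V_DS1) = I_D2 − I_D1, so λ = (0.35 − 0.326) / (0.326 × 3.69 − 0.35 × 2.83) = 0.024 / 0.212 = 0.113 V⁻¹.

λ = 0.113 V⁻¹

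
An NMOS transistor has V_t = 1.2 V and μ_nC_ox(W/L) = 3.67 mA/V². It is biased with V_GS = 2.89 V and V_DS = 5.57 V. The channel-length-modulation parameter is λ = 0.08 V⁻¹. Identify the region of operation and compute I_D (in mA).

V_ov = V_GS − V_t = 2.89 − 1.2 = 1.69 V.
Since V_DS = 5.57 V ≥ V_ov = 1.69 V, the device is in saturation.
I_D = ½ k_n V_ov² (1 + λ V_DS) = 0.5 × 3.67 × 1.69² × (1 + 0.08 × 5.57) = 7.58 mA.

Saturation; I_D = 7.58 mA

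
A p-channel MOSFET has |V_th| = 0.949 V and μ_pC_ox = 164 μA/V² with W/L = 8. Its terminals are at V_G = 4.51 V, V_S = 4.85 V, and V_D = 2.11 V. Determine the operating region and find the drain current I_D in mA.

Cutoff; I_D = 0 mA

V_SG = V_S − V_G = 4.85 − 4.51 = 0.34 V; V_SD = V_S − V_D = 4.85 − 2.11 = 2.74 V.
V_SG = 0.34 V < |V_th| = 0.949 V, so the transistor is in cutoff.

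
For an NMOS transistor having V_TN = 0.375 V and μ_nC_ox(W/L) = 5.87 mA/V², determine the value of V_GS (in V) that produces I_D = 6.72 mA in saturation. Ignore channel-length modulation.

In saturation I_D = ½ k_n (V_GS − V_TN)², so V_GS − V_TN = √(2 I_D / k_n) = √(2 × 6.72 / 5.87) = 1.51 V.
V_GS = 0.375 + 1.51 = 1.89 V.

V_GS = 1.89 V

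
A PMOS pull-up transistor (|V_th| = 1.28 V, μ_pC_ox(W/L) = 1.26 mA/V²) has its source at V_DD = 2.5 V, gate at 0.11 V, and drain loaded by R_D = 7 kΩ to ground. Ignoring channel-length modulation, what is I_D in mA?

V_SG = V_DD − V_G = 2.5 − 0.11 = 2.39 V, so V_ov = 2.39 − 1.28 = 1.11 V.
Assume saturation: I_D = ½ k_p V_ov² = 0.5 × 1.26 × 1.11² = 0.776 mA, giving V_SD = V_DD − I_D R_D = 2.5 − 0.776 × 7 = -2.93 V.
But -2.93 V < V_ov = 1.11 V, so the device is actually in triode.
In triode I_D = k_p[V_ov V_SD − ½ V_SD²] and I_D = (V_DD − V_SD)/R_D. Equating: 4.41 V_SD² − 10.79 V_SD + 2.5 = 0, giving V_SD = 0.259 V (the root below V_ov).
I_D = (2.5 − 0.259) / 7 = 0.32 mA.

I_D = 0.320 mA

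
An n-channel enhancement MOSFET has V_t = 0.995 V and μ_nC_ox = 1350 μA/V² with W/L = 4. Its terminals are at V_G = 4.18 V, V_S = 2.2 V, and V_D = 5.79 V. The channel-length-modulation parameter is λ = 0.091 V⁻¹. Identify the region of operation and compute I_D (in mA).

Saturation; I_D = 3.48 mA

V_GS = V_G − V_S = 4.18 − 2.2 = 1.98 V; V_DS = V_D − V_S = 5.79 − 2.2 = 3.59 V.
k_n = μ_nC_ox · (W/L) = 5.4 mA/V².
V_ov = V_GS − V_t = 1.98 − 0.995 = 0.985 V.
Since V_DS = 3.59 V ≥ V_ov = 0.985 V, the device is in saturation.
I_D = ½ k_n V_ov² (1 + λ V_DS) = 0.5 × 5.4 × 0.985² × (1 + 0.091 × 3.59) = 3.48 mA.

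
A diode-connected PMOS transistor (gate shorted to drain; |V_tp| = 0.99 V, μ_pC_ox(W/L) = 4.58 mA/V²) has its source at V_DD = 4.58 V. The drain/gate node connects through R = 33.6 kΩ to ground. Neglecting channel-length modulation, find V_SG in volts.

With gate tied to drain, V_SG = V_SD ≥ V_SG − |V_tp|, so the device is in saturation.
KCL at the drain: ½ k_p (V_SG − |V_tp|)² = (V_DD − V_SG)/R.
Let x = V_SG − 0.99. Then 76.9 x² + x − 3.59 = 0, giving x = 0.21 V (positive root), so V_SG = 1.2 V.
I_D = (V_DD − V_SG)/R = (4.58 − 1.2) / 33.6 = 0.101 mA.

V_SG = 1.20 V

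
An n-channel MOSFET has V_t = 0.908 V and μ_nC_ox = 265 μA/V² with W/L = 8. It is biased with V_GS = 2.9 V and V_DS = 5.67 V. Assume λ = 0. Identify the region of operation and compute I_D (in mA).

Saturation; I_D = 4.21 mA

k_n = μ_nC_ox · (W/L) = 2.12 mA/V².
V_ov = V_GS − V_t = 2.9 − 0.908 = 1.99 V.
Since V_DS = 5.67 V ≥ V_ov = 1.99 V, the device is in saturation.
I_D = ½ k_n V_ov² = 0.5 × 2.12 × 1.99² = 4.21 mA.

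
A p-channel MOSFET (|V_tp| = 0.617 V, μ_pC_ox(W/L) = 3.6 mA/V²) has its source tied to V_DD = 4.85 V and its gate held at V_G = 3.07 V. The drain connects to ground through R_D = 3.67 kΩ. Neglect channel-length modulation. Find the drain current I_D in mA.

I_D = 1.23 mA

V_SG = V_DD − V_G = 4.85 − 3.07 = 1.78 V, so V_ov = 1.78 − 0.617 = 1.16 V.
Assume saturation: I_D = ½ k_p V_ov² = 0.5 × 3.6 × 1.16² = 2.43 mA, giving V_SD = V_DD − I_D R_D = 4.85 − 2.43 × 3.67 = -4.09 V.
But -4.09 V < V_ov = 1.16 V, so the device is actually in triode.
In triode I_D = k_p[V_ov V_SD − ½ V_SD²] and I_D = (V_DD − V_SD)/R_D. Equating: 6.61 V_SD² − 16.37 V_SD + 4.85 = 0, giving V_SD = 0.344 V (the root below V_ov).
I_D = (4.85 − 0.344) / 3.67 = 1.23 mA.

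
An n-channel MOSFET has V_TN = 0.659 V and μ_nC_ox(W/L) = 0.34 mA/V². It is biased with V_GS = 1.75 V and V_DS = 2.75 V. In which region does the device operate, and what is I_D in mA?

V_ov = V_GS − V_TN = 1.75 − 0.659 = 1.09 V.
Since V_DS = 2.75 V ≥ V_ov = 1.09 V, the device is in saturation.
I_D = ½ k_n V_ov² = 0.5 × 0.34 × 1.09² = 0.202 mA.

Saturation; I_D = 0.202 mA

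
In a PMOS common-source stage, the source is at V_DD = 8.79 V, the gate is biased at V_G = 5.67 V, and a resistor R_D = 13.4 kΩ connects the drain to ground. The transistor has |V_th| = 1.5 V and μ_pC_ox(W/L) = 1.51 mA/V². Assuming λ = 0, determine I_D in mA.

I_D = 0.635 mA

V_SG = V_DD − V_G = 8.79 − 5.67 = 3.12 V, so V_ov = 3.12 − 1.5 = 1.62 V.
Assume saturation: I_D = ½ k_p V_ov² = 0.5 × 1.51 × 1.62² = 1.98 mA, giving V_SD = V_DD − I_D R_D = 8.79 − 1.98 × 13.4 = -17.8 V.
But -17.8 V < V_ov = 1.62 V, so the device is actually in triode.
In triode I_D = k_p[V_ov V_SD − ½ V_SD²] and I_D = (V_DD − V_SD)/R_D. Equating: 10.1 V_SD² − 33.78 V_SD + 8.79 = 0, giving V_SD = 0.284 V (the root below V_ov).
I_D = (8.79 − 0.284) / 13.4 = 0.635 mA.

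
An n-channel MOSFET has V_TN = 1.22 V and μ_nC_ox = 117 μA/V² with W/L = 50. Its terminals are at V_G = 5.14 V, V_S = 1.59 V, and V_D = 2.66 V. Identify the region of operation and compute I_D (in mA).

V_GS = V_G − V_S = 5.14 − 1.59 = 3.55 V; V_DS = V_D − V_S = 2.66 − 1.59 = 1.07 V.
k_n = μ_nC_ox · (W/L) = 5.85 mA/V².
V_ov = V_GS − V_TN = 3.55 − 1.22 = 2.33 V.
Since V_DS = 1.07 V < V_ov = 2.33 V, the device is in the triode region.
I_D = k_n [V_ov · V_DS − ½ V_DS²] = 5.85 × [2.33 × 1.07 − 0.5 × 1.07²] = 11.2 mA.

Triode; I_D = 11.2 mA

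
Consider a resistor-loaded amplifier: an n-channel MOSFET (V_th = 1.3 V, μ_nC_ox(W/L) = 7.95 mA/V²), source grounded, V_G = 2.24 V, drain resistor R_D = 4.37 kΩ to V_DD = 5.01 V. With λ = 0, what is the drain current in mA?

I_D = 1.11 mA

V_GS = V_G = 2.24 V, so V_ov = 2.24 − 1.3 = 0.94 V.
Assume saturation: I_D = ½ k_n V_ov² = 0.5 × 7.95 × 0.94² = 3.51 mA, giving V_DS = V_DD − I_D R_D = 5.01 − 3.51 × 4.37 = -10.3 V.
But -10.3 V < V_ov = 0.94 V, so the device is actually in triode.
In triode I_D = k_n[V_ov V_DS − ½ V_DS²] and I_D = (V_DD − V_DS)/R_D. Equating: 17.4 V_DS² − 33.66 V_DS + 5.01 = 0, giving V_DS = 0.162 V (the root below V_ov).
I_D = (5.01 − 0.162) / 4.37 = 1.11 mA.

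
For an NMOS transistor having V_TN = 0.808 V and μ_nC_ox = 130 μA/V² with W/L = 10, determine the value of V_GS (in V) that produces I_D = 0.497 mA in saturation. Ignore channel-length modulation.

k_n = μ_nC_ox · (W/L) = 1.3 mA/V².
In saturation I_D = ½ k_n (V_GS − V_TN)², so V_GS − V_TN = √(2 I_D / k_n) = √(2 × 0.497 / 1.3) = 0.874 V.
V_GS = 0.808 + 0.874 = 1.68 V.

V_GS = 1.68 V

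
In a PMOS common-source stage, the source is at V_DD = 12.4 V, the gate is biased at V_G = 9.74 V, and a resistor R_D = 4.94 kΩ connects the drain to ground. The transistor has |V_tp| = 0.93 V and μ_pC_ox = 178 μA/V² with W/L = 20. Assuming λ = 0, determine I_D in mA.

V_SG = V_DD − V_G = 12.4 − 9.74 = 2.66 V, so V_ov = 2.66 − 0.93 = 1.73 V.
k_p = μ_pC_ox · (W/L) = 3.56 mA/V².
Assume saturation: I_D = ½ k_p V_ov² = 0.5 × 3.56 × 1.73² = 5.33 mA, giving V_SD = V_DD − I_D R_D = 12.4 − 5.33 × 4.94 = -13.9 V.
But -13.9 V < V_ov = 1.73 V, so the device is actually in triode.
In triode I_D = k_p[V_ov V_SD − ½ V_SD²] and I_D = (V_DD − V_SD)/R_D. Equating: 8.79 V_SD² − 31.42 V_SD + 12.4 = 0, giving V_SD = 0.452 V (the root below V_ov).
I_D = (12.4 − 0.452) / 4.94 = 2.42 mA.

I_D = 2.42 mA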